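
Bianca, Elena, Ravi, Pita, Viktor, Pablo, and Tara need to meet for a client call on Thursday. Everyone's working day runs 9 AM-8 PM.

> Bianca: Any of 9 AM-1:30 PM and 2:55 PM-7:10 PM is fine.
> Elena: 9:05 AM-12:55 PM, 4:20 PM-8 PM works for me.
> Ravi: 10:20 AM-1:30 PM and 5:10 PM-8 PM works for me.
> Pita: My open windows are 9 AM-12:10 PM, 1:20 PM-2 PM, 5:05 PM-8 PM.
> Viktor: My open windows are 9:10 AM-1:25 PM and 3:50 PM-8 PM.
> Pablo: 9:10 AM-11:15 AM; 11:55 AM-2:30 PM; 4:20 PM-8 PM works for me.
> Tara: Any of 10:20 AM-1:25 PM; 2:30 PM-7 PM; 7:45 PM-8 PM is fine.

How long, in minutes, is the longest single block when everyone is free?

110

Bianca ∩ Elena: 09:05-12:55, 16:20-19:10.
Bianca ∩ Elena ∩ Ravi: 10:20-12:55, 17:10-19:10.
Bianca ∩ Elena ∩ Ravi ∩ Pita: 10:20-12:10, 17:10-19:10.
Bianca ∩ Elena ∩ Ravi ∩ Pita ∩ Viktor: 10:20-12:10, 17:10-19:10.
Bianca ∩ Elena ∩ Ravi ∩ Pita ∩ Viktor ∩ Pablo: 10:20-11:15, 11:55-12:10, 17:10-19:10.
Bianca ∩ Elena ∩ Ravi ∩ Pita ∩ Viktor ∩ Pablo ∩ Tara: 10:20-11:15, 11:55-12:10, 17:10-19:00.
The longest is 17:10-19:00 at 110 minutes.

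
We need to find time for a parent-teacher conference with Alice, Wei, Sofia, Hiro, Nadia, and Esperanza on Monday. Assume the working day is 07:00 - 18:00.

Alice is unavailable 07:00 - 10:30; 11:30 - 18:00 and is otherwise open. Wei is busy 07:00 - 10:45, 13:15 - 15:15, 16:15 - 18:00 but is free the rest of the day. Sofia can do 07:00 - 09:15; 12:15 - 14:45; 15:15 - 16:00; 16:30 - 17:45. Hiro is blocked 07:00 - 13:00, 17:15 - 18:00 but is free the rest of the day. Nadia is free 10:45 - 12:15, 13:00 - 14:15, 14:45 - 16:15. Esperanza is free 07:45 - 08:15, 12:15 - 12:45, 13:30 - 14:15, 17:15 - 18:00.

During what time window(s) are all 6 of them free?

none

Alice free: 10:30-11:30 (invert busy blocks within the working day).
Wei free: 10:45-13:15, 15:15-16:15 (invert busy blocks within the working day).
Sofia free: 07:00-09:15, 12:15-14:45, 15:15-16:00, 16:30-17:45.
Hiro free: 13:00-17:15 (invert busy blocks within the working day).
Nadia free: 10:45-12:15, 13:00-14:15, 14:45-16:15.
Esperanza free: 07:45-08:15, 12:15-12:45, 13:30-14:15, 17:15-18:00.
Alice ∩ Wei: 10:45-11:30.
Alice ∩ Wei ∩ Sofia: ∅.
Alice ∩ Wei ∩ Sofia ∩ Hiro: ∅.
Alice ∩ Wei ∩ Sofia ∩ Hiro ∩ Nadia: ∅.
Alice ∩ Wei ∩ Sofia ∩ Hiro ∩ Nadia ∩ Esperanza: ∅.
There is no time when everyone is free.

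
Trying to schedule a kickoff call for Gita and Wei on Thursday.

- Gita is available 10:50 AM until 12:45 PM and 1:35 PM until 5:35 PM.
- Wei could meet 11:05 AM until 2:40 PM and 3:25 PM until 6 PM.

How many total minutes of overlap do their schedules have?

Gita ∩ Wei: 11:05-12:45, 13:35-14:40, 15:25-17:35.
Those are the intersection windows.
Summing the common windows: 100 + 65 + 130 = 295 minutes.

295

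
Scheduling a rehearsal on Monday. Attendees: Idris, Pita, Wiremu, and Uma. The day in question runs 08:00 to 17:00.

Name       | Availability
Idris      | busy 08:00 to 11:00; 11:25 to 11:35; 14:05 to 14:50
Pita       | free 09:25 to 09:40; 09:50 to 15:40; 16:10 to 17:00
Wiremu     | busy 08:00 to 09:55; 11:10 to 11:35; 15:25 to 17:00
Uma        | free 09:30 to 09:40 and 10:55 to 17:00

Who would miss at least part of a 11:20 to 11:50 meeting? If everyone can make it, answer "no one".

Idris free: 11:00-11:25, 11:35-14:05, 14:50-17:00 (invert busy blocks within the working day).
Pita free: 09:25-09:40, 09:50-15:40, 16:10-17:00.
Wiremu free: 09:55-11:10, 11:35-15:25 (invert busy blocks within the working day).
Uma free: 09:30-09:40, 10:55-17:00.
Idris: not fully free for 11:20-11:50. Pita: free for 11:20-11:50. Wiremu: not fully free for 11:20-11:50. Uma: free for 11:20-11:50.

Idris, Wiremu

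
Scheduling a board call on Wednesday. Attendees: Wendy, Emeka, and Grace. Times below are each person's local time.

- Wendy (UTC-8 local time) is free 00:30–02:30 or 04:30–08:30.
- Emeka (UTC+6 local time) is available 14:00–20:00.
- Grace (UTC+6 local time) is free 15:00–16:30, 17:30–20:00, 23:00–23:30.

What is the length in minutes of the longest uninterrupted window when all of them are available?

90

Wendy in UTC: 08:30-10:30, 12:30-16:30 (add 8h to convert from UTC-8).
Emeka in UTC: 08:00-14:00 (subtract 6h to convert from UTC+6).
Grace in UTC: 09:00-10:30, 11:30-14:00, 17:00-17:30 (subtract 6h to convert from UTC+6).
Wendy ∩ Emeka: 08:30-10:30, 12:30-14:00.
Wendy ∩ Emeka ∩ Grace: 09:00-10:30, 12:30-14:00.
The longest is 09:00-10:30 at 90 minutes.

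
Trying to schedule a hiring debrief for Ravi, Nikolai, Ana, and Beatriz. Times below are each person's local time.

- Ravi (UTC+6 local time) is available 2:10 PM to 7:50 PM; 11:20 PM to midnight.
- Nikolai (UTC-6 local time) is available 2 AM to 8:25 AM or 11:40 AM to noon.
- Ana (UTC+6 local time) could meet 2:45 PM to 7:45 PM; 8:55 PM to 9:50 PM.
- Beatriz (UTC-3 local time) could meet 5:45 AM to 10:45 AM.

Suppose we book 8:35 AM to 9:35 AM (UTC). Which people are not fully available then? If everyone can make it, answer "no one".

Ravi in UTC: 08:10-13:50, 17:20-18:00 (subtract 6h to convert from UTC+6).
Nikolai in UTC: 08:00-14:25, 17:40-18:00 (add 6h to convert from UTC-6).
Ana in UTC: 08:45-13:45, 14:55-15:50 (subtract 6h to convert from UTC+6).
Beatriz in UTC: 08:45-13:45 (add 3h to convert from UTC-3).
Ravi: free for 08:35-09:35. Nikolai: free for 08:35-09:35. Ana: not fully free for 08:35-09:35. Beatriz: not fully free for 08:35-09:35.

Ana, Beatriz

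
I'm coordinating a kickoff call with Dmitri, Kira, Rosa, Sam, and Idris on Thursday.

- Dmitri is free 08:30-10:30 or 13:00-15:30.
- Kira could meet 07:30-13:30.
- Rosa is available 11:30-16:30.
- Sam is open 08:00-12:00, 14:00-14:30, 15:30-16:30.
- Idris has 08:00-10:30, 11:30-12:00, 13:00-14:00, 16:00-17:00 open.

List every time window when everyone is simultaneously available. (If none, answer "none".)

none

Dmitri ∩ Kira: 08:30-10:30, 13:00-13:30.
Dmitri ∩ Kira ∩ Rosa: 13:00-13:30.
Dmitri ∩ Kira ∩ Rosa ∩ Sam: ∅.
Dmitri ∩ Kira ∩ Rosa ∩ Sam ∩ Idris: ∅.
There is no time when everyone is free.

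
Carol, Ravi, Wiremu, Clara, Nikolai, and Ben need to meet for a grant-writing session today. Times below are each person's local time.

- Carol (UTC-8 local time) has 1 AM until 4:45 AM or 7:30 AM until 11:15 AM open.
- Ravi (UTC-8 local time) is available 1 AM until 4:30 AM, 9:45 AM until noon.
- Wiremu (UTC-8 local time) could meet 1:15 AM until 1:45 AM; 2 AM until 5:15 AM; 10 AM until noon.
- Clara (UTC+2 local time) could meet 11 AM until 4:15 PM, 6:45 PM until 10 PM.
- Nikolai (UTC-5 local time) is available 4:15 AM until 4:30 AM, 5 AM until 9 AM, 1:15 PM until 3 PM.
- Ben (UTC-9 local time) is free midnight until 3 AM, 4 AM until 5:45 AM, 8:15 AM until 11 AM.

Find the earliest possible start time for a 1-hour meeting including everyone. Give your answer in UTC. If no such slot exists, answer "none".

10:00

Carol in UTC: 09:00-12:45, 15:30-19:15 (add 8h to convert from UTC-8).
Ravi in UTC: 09:00-12:30, 17:45-20:00 (add 8h to convert from UTC-8).
Wiremu in UTC: 09:15-09:45, 10:00-13:15, 18:00-20:00 (add 8h to convert from UTC-8).
Clara in UTC: 09:00-14:15, 16:45-20:00 (subtract 2h to convert from UTC+2).
Nikolai in UTC: 09:15-09:30, 10:00-14:00, 18:15-20:00 (add 5h to convert from UTC-5).
Ben in UTC: 09:00-12:00, 13:00-14:45, 17:15-20:00 (add 9h to convert from UTC-9).
Carol ∩ Ravi: 09:00-12:30, 17:45-19:15.
Carol ∩ Ravi ∩ Wiremu: 09:15-09:45, 10:00-12:30, 18:00-19:15.
Carol ∩ Ravi ∩ Wiremu ∩ Clara: 09:15-09:45, 10:00-12:30, 18:00-19:15.
Carol ∩ Ravi ∩ Wiremu ∩ Clara ∩ Nikolai: 09:15-09:30, 10:00-12:30, 18:15-19:15.
Carol ∩ Ravi ∩ Wiremu ∩ Clara ∩ Nikolai ∩ Ben: 09:15-09:30, 10:00-12:00, 18:15-19:15.
The first common window of at least 60 minutes is 10:00-12:00, so the earliest start is 10:00.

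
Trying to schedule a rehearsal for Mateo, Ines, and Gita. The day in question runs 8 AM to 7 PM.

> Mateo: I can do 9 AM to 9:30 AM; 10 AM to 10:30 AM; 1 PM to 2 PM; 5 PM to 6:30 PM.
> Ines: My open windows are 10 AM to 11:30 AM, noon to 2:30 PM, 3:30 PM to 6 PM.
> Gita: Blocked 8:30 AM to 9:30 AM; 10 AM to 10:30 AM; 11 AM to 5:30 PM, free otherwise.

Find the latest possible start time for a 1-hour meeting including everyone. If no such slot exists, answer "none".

none

Mateo free: 09:00-09:30, 10:00-10:30, 13:00-14:00, 17:00-18:30.
Ines free: 10:00-11:30, 12:00-14:30, 15:30-18:00.
Gita free: 08:00-08:30, 09:30-10:00, 10:30-11:00, 17:30-19:00 (invert busy blocks within the working day).
Mateo ∩ Ines: 10:00-10:30, 13:00-14:00, 17:00-18:00.
Mateo ∩ Ines ∩ Gita: 17:30-18:00.
So the common availability across everyone is 17:30-18:00.
No common window is at least 60 minutes long.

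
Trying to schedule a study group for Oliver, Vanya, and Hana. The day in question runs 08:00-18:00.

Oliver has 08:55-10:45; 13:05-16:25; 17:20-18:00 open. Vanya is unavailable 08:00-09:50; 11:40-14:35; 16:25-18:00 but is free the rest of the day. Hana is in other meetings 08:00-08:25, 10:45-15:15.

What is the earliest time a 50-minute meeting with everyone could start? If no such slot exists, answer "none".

09:50

Oliver free: 08:55-10:45, 13:05-16:25, 17:20-18:00.
Vanya free: 09:50-11:40, 14:35-16:25 (invert busy blocks within the working day).
Hana free: 08:25-10:45, 15:15-18:00 (invert busy blocks within the working day).
Oliver ∩ Vanya: 09:50-10:45, 14:35-16:25.
Oliver ∩ Vanya ∩ Hana: 09:50-10:45, 15:15-16:25.
The first common window of at least 50 minutes is 09:50-10:45, so the earliest start is 09:50.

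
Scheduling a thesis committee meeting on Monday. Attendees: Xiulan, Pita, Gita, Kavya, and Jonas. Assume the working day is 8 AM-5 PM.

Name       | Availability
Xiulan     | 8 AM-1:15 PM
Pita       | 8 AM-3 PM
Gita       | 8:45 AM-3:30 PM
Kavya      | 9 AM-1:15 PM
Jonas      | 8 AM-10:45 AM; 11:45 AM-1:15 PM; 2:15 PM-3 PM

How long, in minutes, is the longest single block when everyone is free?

105

Xiulan ∩ Pita: 08:00-13:15.
Xiulan ∩ Pita ∩ Gita: 08:45-13:15.
Xiulan ∩ Pita ∩ Gita ∩ Kavya: 09:00-13:15.
Xiulan ∩ Pita ∩ Gita ∩ Kavya ∩ Jonas: 09:00-10:45, 11:45-13:15.
So the common availability across everyone is 09:00-10:45, 11:45-13:15.
The longest is 09:00-10:45 at 105 minutes.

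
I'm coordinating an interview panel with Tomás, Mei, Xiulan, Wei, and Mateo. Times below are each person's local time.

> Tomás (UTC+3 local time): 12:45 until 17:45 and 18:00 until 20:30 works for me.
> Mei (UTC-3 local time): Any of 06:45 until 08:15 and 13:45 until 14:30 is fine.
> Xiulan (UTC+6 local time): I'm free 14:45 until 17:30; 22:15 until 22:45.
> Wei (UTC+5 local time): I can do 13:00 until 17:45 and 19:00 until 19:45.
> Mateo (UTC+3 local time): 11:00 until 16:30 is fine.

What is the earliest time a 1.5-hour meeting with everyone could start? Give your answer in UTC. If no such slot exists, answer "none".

Tomás in UTC: 09:45-14:45, 15:00-17:30 (subtract 3h to convert from UTC+3).
Mei in UTC: 09:45-11:15, 16:45-17:30 (add 3h to convert from UTC-3).
Xiulan in UTC: 08:45-11:30, 16:15-16:45 (subtract 6h to convert from UTC+6).
Wei in UTC: 08:00-12:45, 14:00-14:45 (subtract 5h to convert from UTC+5).
Mateo in UTC: 08:00-13:30 (subtract 3h to convert from UTC+3).
Tomás ∩ Mei: 09:45-11:15, 16:45-17:30.
Tomás ∩ Mei ∩ Xiulan: 09:45-11:15.
Tomás ∩ Mei ∩ Xiulan ∩ Wei: 09:45-11:15.
Tomás ∩ Mei ∩ Xiulan ∩ Wei ∩ Mateo: 09:45-11:15.
Those are the intersection windows.
The first common window of at least 90 minutes is 09:45-11:15, so the earliest start is 09:45.

09:45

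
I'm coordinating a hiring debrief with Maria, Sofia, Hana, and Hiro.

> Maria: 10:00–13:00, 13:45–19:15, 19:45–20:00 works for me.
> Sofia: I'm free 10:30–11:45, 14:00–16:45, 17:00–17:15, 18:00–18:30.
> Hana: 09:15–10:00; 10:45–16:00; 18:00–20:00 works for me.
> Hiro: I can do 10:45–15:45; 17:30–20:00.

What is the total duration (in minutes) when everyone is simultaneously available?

195

Maria ∩ Sofia: 10:30-11:45, 14:00-16:45, 17:00-17:15, 18:00-18:30.
Maria ∩ Sofia ∩ Hana: 10:45-11:45, 14:00-16:00, 18:00-18:30.
Maria ∩ Sofia ∩ Hana ∩ Hiro: 10:45-11:45, 14:00-15:45, 18:00-18:30.
Those are the intersection windows.
Summing the common windows: 60 + 105 + 30 = 195 minutes.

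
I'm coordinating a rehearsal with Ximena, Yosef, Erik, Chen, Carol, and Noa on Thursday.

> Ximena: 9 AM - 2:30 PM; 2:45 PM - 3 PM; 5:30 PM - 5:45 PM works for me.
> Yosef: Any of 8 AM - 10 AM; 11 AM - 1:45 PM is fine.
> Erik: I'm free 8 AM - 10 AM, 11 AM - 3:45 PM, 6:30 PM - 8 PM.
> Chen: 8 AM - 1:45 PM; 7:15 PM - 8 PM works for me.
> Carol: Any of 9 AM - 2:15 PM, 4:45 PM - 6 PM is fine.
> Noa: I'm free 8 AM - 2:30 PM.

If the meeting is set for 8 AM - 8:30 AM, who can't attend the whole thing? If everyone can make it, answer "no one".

Ximena: not fully free for 08:00-08:30. Yosef: free for 08:00-08:30. Erik: free for 08:00-08:30. Chen: free for 08:00-08:30. Carol: not fully free for 08:00-08:30. Noa: free for 08:00-08:30.

Carol, Ximena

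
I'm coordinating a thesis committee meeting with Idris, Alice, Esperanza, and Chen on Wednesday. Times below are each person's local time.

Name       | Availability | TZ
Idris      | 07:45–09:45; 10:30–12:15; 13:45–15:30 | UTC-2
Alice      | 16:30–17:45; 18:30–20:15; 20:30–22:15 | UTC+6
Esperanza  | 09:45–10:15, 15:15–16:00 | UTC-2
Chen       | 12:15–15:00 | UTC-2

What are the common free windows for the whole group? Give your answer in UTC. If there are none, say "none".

Idris in UTC: 09:45-11:45, 12:30-14:15, 15:45-17:30 (add 2h to convert from UTC-2).
Alice in UTC: 10:30-11:45, 12:30-14:15, 14:30-16:15 (subtract 6h to convert from UTC+6).
Esperanza in UTC: 11:45-12:15, 17:15-18:00 (add 2h to convert from UTC-2).
Chen in UTC: 14:15-17:00 (add 2h to convert from UTC-2).
Idris ∩ Alice: 10:30-11:45, 12:30-14:15, 15:45-16:15.
Idris ∩ Alice ∩ Esperanza: ∅.
Idris ∩ Alice ∩ Esperanza ∩ Chen: ∅.
There is no time when everyone is free.

none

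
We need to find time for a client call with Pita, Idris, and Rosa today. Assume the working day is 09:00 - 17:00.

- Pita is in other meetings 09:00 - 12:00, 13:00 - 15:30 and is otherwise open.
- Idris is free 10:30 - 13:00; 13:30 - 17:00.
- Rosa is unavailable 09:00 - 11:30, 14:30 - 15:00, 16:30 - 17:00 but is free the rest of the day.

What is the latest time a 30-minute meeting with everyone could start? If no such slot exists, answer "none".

Pita free: 12:00-13:00, 15:30-17:00 (invert busy blocks within the working day).
Idris free: 10:30-13:00, 13:30-17:00.
Rosa free: 11:30-14:30, 15:00-16:30 (invert busy blocks within the working day).
Pita ∩ Idris: 12:00-13:00, 15:30-17:00.
Pita ∩ Idris ∩ Rosa: 12:00-13:00, 15:30-16:30.
The last common window of at least 30 minutes is 15:30-16:30; a 30-minute meeting can start as late as 16:00 and still end by 16:30.

16:00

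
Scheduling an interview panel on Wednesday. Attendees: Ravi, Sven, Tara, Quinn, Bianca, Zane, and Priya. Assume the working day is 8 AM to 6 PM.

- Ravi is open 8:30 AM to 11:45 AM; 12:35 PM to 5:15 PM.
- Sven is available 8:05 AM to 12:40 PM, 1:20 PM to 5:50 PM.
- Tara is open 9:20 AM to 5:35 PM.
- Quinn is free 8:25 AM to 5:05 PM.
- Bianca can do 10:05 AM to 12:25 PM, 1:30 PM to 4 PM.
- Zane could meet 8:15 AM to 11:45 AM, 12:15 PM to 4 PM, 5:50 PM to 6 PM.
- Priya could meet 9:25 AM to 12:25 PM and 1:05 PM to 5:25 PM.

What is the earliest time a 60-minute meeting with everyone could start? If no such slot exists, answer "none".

10:05

Ravi ∩ Sven: 08:30-11:45, 12:35-12:40, 13:20-17:15.
Ravi ∩ Sven ∩ Tara: 09:20-11:45, 12:35-12:40, 13:20-17:15.
Ravi ∩ Sven ∩ Tara ∩ Quinn: 09:20-11:45, 12:35-12:40, 13:20-17:05.
Ravi ∩ Sven ∩ Tara ∩ Quinn ∩ Bianca: 10:05-11:45, 13:30-16:00.
Ravi ∩ Sven ∩ Tara ∩ Quinn ∩ Bianca ∩ Zane: 10:05-11:45, 13:30-16:00.
Ravi ∩ Sven ∩ Tara ∩ Quinn ∩ Bianca ∩ Zane ∩ Priya: 10:05-11:45, 13:30-16:00.
The first common window of at least 60 minutes is 10:05-11:45, so the earliest start is 10:05.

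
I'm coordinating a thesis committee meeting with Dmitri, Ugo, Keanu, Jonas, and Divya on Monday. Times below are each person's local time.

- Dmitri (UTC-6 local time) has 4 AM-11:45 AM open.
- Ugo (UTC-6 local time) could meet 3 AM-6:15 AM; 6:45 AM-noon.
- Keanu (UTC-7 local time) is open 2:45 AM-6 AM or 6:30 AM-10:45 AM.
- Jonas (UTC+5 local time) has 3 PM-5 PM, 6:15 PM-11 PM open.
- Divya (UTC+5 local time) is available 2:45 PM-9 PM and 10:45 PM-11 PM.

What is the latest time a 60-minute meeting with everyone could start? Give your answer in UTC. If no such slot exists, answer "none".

Dmitri in UTC: 10:00-17:45 (add 6h to convert from UTC-6).
Ugo in UTC: 09:00-12:15, 12:45-18:00 (add 6h to convert from UTC-6).
Keanu in UTC: 09:45-13:00, 13:30-17:45 (add 7h to convert from UTC-7).
Jonas in UTC: 10:00-12:00, 13:15-18:00 (subtract 5h to convert from UTC+5).
Divya in UTC: 09:45-16:00, 17:45-18:00 (subtract 5h to convert from UTC+5).
Dmitri ∩ Ugo: 10:00-12:15, 12:45-17:45.
Dmitri ∩ Ugo ∩ Keanu: 10:00-12:15, 12:45-13:00, 13:30-17:45.
Dmitri ∩ Ugo ∩ Keanu ∩ Jonas: 10:00-12:00, 13:30-17:45.
Dmitri ∩ Ugo ∩ Keanu ∩ Jonas ∩ Divya: 10:00-12:00, 13:30-16:00.
The last common window of at least 60 minutes is 13:30-16:00; a 60-minute meeting can start as late as 15:00 and still end by 16:00.

15:00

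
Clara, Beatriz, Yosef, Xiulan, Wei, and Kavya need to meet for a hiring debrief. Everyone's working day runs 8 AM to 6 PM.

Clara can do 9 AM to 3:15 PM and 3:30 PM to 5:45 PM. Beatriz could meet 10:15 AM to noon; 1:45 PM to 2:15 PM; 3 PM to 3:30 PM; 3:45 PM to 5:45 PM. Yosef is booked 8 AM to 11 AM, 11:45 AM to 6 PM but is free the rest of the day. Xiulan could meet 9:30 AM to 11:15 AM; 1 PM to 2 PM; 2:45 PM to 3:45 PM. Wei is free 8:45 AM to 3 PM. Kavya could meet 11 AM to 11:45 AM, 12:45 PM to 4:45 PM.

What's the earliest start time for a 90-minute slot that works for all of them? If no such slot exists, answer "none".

none

Clara free: 09:00-15:15, 15:30-17:45.
Beatriz free: 10:15-12:00, 13:45-14:15, 15:00-15:30, 15:45-17:45.
Yosef free: 11:00-11:45 (invert busy blocks within the working day).
Xiulan free: 09:30-11:15, 13:00-14:00, 14:45-15:45.
Wei free: 08:45-15:00.
Kavya free: 11:00-11:45, 12:45-16:45.
Clara ∩ Beatriz: 10:15-12:00, 13:45-14:15, 15:00-15:15, 15:45-17:45.
Clara ∩ Beatriz ∩ Yosef: 11:00-11:45.
Clara ∩ Beatriz ∩ Yosef ∩ Xiulan: 11:00-11:15.
Clara ∩ Beatriz ∩ Yosef ∩ Xiulan ∩ Wei: 11:00-11:15.
Clara ∩ Beatriz ∩ Yosef ∩ Xiulan ∩ Wei ∩ Kavya: 11:00-11:15.
No common window is at least 90 minutes long.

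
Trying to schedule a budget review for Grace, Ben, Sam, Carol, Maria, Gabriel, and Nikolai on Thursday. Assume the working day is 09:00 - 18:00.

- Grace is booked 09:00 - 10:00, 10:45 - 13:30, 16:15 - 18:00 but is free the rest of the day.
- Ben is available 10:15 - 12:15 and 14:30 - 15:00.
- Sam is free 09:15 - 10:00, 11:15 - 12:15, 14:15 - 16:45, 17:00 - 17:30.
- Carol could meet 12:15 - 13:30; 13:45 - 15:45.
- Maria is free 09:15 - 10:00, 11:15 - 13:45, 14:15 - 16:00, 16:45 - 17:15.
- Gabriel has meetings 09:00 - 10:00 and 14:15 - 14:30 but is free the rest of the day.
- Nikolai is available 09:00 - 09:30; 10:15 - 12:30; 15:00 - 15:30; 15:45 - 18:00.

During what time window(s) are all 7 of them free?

none

Grace free: 10:00-10:45, 13:30-16:15 (invert busy blocks within the working day).
Ben free: 10:15-12:15, 14:30-15:00.
Sam free: 09:15-10:00, 11:15-12:15, 14:15-16:45, 17:00-17:30.
Carol free: 12:15-13:30, 13:45-15:45.
Maria free: 09:15-10:00, 11:15-13:45, 14:15-16:00, 16:45-17:15.
Gabriel free: 10:00-14:15, 14:30-18:00 (invert busy blocks within the working day).
Nikolai free: 09:00-09:30, 10:15-12:30, 15:00-15:30, 15:45-18:00.
Grace ∩ Ben: 10:15-10:45, 14:30-15:00.
Grace ∩ Ben ∩ Sam: 14:30-15:00.
Grace ∩ Ben ∩ Sam ∩ Carol: 14:30-15:00.
Grace ∩ Ben ∩ Sam ∩ Carol ∩ Maria: 14:30-15:00.
Grace ∩ Ben ∩ Sam ∩ Carol ∩ Maria ∩ Gabriel: 14:30-15:00.
Grace ∩ Ben ∩ Sam ∩ Carol ∩ Maria ∩ Gabriel ∩ Nikolai: ∅.
There is no time when everyone is free.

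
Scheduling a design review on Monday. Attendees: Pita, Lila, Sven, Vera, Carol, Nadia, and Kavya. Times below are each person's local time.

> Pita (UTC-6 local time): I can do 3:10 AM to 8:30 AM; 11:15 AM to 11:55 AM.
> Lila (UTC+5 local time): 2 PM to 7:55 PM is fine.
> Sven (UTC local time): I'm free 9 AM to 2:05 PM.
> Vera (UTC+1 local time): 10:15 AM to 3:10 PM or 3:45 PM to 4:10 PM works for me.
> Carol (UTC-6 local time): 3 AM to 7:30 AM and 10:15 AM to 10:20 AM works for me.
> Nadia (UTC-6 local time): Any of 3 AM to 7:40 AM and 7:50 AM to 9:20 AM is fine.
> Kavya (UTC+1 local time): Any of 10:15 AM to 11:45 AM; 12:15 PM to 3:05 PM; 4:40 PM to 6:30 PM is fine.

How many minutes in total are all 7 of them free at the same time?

Pita in UTC: 09:10-14:30, 17:15-17:55 (add 6h to convert from UTC-6).
Lila in UTC: 09:00-14:55 (subtract 5h to convert from UTC+5).
Sven in UTC: 09:00-14:05.
Vera in UTC: 09:15-14:10, 14:45-15:10 (subtract 1h to convert from UTC+1).
Carol in UTC: 09:00-13:30, 16:15-16:20 (add 6h to convert from UTC-6).
Nadia in UTC: 09:00-13:40, 13:50-15:20 (add 6h to convert from UTC-6).
Kavya in UTC: 09:15-10:45, 11:15-14:05, 15:40-17:30 (subtract 1h to convert from UTC+1).
Pita ∩ Lila: 09:10-14:30.
Pita ∩ Lila ∩ Sven: 09:10-14:05.
Pita ∩ Lila ∩ Sven ∩ Vera: 09:15-14:05.
Pita ∩ Lila ∩ Sven ∩ Vera ∩ Carol: 09:15-13:30.
Pita ∩ Lila ∩ Sven ∩ Vera ∩ Carol ∩ Nadia: 09:15-13:30.
Pita ∩ Lila ∩ Sven ∩ Vera ∩ Carol ∩ Nadia ∩ Kavya: 09:15-10:45, 11:15-13:30.
Summing the common windows: 90 + 135 = 225 minutes.

225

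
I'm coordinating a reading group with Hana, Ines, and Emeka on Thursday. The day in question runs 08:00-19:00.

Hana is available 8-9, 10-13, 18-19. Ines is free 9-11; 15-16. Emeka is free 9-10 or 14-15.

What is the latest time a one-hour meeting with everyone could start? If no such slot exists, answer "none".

Hana ∩ Ines: 10:00-11:00.
Hana ∩ Ines ∩ Emeka: ∅.
There is no time when everyone is free.
No common window is at least 60 minutes long.

none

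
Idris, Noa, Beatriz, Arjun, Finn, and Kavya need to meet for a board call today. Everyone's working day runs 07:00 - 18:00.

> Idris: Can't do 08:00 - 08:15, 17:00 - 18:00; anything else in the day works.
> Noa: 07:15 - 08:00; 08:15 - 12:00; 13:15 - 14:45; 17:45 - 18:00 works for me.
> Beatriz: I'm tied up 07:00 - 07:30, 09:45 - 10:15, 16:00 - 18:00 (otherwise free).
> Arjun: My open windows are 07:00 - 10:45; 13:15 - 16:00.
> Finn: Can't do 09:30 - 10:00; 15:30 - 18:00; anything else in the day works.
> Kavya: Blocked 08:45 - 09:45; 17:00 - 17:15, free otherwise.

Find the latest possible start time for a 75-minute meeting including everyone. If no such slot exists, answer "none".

13:30

Idris free: 07:00-08:00, 08:15-17:00 (invert busy blocks within the working day).
Noa free: 07:15-08:00, 08:15-12:00, 13:15-14:45, 17:45-18:00.
Beatriz free: 07:30-09:45, 10:15-16:00 (invert busy blocks within the working day).
Arjun free: 07:00-10:45, 13:15-16:00.
Finn free: 07:00-09:30, 10:00-15:30 (invert busy blocks within the working day).
Kavya free: 07:00-08:45, 09:45-17:00, 17:15-18:00 (invert busy blocks within the working day).
Idris ∩ Noa: 07:15-08:00, 08:15-12:00, 13:15-14:45.
Idris ∩ Noa ∩ Beatriz: 07:30-08:00, 08:15-09:45, 10:15-12:00, 13:15-14:45.
Idris ∩ Noa ∩ Beatriz ∩ Arjun: 07:30-08:00, 08:15-09:45, 10:15-10:45, 13:15-14:45.
Idris ∩ Noa ∩ Beatriz ∩ Arjun ∩ Finn: 07:30-08:00, 08:15-09:30, 10:15-10:45, 13:15-14:45.
Idris ∩ Noa ∩ Beatriz ∩ Arjun ∩ Finn ∩ Kavya: 07:30-08:00, 08:15-08:45, 10:15-10:45, 13:15-14:45.
The last common window of at least 75 minutes is 13:15-14:45; a 75-minute meeting can start as late as 13:30 and still end by 14:45.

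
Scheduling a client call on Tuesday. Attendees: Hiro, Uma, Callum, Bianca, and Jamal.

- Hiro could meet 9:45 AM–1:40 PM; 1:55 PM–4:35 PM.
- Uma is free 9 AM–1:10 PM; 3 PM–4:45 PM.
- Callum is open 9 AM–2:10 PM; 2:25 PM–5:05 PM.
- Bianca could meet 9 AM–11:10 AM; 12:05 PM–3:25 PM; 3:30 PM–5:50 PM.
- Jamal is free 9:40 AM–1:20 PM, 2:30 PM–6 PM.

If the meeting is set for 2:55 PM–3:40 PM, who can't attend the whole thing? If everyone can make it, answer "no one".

Bianca, Uma

Hiro: free for 14:55-15:40. Uma: not fully free for 14:55-15:40. Callum: free for 14:55-15:40. Bianca: not fully free for 14:55-15:40. Jamal: free for 14:55-15:40.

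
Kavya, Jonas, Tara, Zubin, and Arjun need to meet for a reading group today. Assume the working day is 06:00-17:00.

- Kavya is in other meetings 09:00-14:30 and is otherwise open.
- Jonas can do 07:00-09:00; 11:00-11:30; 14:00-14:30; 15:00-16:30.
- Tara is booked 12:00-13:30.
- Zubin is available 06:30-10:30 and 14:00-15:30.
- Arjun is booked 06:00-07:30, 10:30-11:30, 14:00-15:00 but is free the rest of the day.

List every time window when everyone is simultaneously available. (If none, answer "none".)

Kavya free: 06:00-09:00, 14:30-17:00 (invert busy blocks within the working day).
Jonas free: 07:00-09:00, 11:00-11:30, 14:00-14:30, 15:00-16:30.
Tara free: 06:00-12:00, 13:30-17:00 (invert busy blocks within the working day).
Zubin free: 06:30-10:30, 14:00-15:30.
Arjun free: 07:30-10:30, 11:30-14:00, 15:00-17:00 (invert busy blocks within the working day).
Kavya ∩ Jonas: 07:00-09:00, 15:00-16:30.
Kavya ∩ Jonas ∩ Tara: 07:00-09:00, 15:00-16:30.
Kavya ∩ Jonas ∩ Tara ∩ Zubin: 07:00-09:00, 15:00-15:30.
Kavya ∩ Jonas ∩ Tara ∩ Zubin ∩ Arjun: 07:30-09:00, 15:00-15:30.

07:30-09:00, 15:00-15:30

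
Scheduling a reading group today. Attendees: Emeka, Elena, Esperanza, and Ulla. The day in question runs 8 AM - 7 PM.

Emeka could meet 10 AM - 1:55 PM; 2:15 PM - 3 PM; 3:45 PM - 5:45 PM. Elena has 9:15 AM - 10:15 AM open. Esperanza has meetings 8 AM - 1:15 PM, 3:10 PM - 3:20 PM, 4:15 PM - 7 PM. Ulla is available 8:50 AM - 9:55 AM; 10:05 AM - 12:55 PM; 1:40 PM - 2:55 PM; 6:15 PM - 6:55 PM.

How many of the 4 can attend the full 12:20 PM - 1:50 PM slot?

1

Emeka free: 10:00-13:55, 14:15-15:00, 15:45-17:45.
Elena free: 09:15-10:15.
Esperanza free: 13:15-15:10, 15:20-16:15 (invert busy blocks within the working day).
Ulla free: 08:50-09:55, 10:05-12:55, 13:40-14:55, 18:15-18:55.
Emeka can make the full 12:20-13:50 slot — that's 1.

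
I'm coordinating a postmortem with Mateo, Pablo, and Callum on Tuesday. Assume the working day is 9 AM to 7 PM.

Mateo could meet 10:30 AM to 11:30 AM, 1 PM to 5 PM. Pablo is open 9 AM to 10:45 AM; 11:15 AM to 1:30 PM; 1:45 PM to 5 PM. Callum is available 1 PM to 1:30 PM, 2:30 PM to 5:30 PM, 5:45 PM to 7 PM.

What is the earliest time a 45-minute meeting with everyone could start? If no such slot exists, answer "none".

14:30

Mateo ∩ Pablo: 10:30-10:45, 11:15-11:30, 13:00-13:30, 13:45-17:00.
Mateo ∩ Pablo ∩ Callum: 13:00-13:30, 14:30-17:00.
Those are the intersection windows.
The first common window of at least 45 minutes is 14:30-17:00, so the earliest start is 14:30.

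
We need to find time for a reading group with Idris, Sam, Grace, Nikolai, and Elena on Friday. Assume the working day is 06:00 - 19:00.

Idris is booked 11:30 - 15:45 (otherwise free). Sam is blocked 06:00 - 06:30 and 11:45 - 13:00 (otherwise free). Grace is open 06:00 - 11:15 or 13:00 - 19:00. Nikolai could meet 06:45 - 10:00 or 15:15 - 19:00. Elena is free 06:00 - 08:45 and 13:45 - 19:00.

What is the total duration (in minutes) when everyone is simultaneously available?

315

Idris free: 06:00-11:30, 15:45-19:00 (invert busy blocks within the working day).
Sam free: 06:30-11:45, 13:00-19:00 (invert busy blocks within the working day).
Grace free: 06:00-11:15, 13:00-19:00.
Nikolai free: 06:45-10:00, 15:15-19:00.
Elena free: 06:00-08:45, 13:45-19:00.
Idris ∩ Sam: 06:30-11:30, 15:45-19:00.
Idris ∩ Sam ∩ Grace: 06:30-11:15, 15:45-19:00.
Idris ∩ Sam ∩ Grace ∩ Nikolai: 06:45-10:00, 15:45-19:00.
Idris ∩ Sam ∩ Grace ∩ Nikolai ∩ Elena: 06:45-08:45, 15:45-19:00.
Summing the common windows: 120 + 195 = 315 minutes.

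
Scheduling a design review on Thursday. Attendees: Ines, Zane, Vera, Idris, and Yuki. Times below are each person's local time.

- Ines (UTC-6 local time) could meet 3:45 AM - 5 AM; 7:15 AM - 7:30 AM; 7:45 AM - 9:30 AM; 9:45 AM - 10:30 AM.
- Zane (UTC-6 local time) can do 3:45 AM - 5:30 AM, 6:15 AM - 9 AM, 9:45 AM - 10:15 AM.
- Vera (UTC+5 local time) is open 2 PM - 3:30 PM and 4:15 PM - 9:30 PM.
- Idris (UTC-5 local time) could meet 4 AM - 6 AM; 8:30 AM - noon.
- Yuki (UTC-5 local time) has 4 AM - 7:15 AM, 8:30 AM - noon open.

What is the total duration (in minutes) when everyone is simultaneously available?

Ines in UTC: 09:45-11:00, 13:15-13:30, 13:45-15:30, 15:45-16:30 (add 6h to convert from UTC-6).
Zane in UTC: 09:45-11:30, 12:15-15:00, 15:45-16:15 (add 6h to convert from UTC-6).
Vera in UTC: 09:00-10:30, 11:15-16:30 (subtract 5h to convert from UTC+5).
Idris in UTC: 09:00-11:00, 13:30-17:00 (add 5h to convert from UTC-5).
Yuki in UTC: 09:00-12:15, 13:30-17:00 (add 5h to convert from UTC-5).
Ines ∩ Zane: 09:45-11:00, 13:15-13:30, 13:45-15:00, 15:45-16:15.
Ines ∩ Zane ∩ Vera: 09:45-10:30, 13:15-13:30, 13:45-15:00, 15:45-16:15.
Ines ∩ Zane ∩ Vera ∩ Idris: 09:45-10:30, 13:45-15:00, 15:45-16:15.
Ines ∩ Zane ∩ Vera ∩ Idris ∩ Yuki: 09:45-10:30, 13:45-15:00, 15:45-16:15.
Summing the common windows: 45 + 75 + 30 = 150 minutes.

150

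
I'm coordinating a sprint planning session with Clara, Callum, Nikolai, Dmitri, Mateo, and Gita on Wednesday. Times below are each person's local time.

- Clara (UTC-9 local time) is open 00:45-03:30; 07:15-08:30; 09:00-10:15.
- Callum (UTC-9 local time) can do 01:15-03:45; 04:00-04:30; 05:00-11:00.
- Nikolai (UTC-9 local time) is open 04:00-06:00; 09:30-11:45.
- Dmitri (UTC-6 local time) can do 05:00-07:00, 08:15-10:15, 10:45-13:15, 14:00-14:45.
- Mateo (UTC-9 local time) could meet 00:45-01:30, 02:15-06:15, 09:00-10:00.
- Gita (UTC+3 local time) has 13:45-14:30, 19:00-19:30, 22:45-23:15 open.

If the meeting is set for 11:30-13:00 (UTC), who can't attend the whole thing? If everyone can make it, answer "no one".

Callum, Clara, Gita, Nikolai

Clara in UTC: 09:45-12:30, 16:15-17:30, 18:00-19:15 (add 9h to convert from UTC-9).
Callum in UTC: 10:15-12:45, 13:00-13:30, 14:00-20:00 (add 9h to convert from UTC-9).
Nikolai in UTC: 13:00-15:00, 18:30-20:45 (add 9h to convert from UTC-9).
Dmitri in UTC: 11:00-13:00, 14:15-16:15, 16:45-19:15, 20:00-20:45 (add 6h to convert from UTC-6).
Mateo in UTC: 09:45-10:30, 11:15-15:15, 18:00-19:00 (add 9h to convert from UTC-9).
Gita in UTC: 10:45-11:30, 16:00-16:30, 19:45-20:15 (subtract 3h to convert from UTC+3).
Clara: not fully free for 11:30-13:00. Callum: not fully free for 11:30-13:00. Nikolai: not fully free for 11:30-13:00. Dmitri: free for 11:30-13:00. Mateo: free for 11:30-13:00. Gita: not fully free for 11:30-13:00.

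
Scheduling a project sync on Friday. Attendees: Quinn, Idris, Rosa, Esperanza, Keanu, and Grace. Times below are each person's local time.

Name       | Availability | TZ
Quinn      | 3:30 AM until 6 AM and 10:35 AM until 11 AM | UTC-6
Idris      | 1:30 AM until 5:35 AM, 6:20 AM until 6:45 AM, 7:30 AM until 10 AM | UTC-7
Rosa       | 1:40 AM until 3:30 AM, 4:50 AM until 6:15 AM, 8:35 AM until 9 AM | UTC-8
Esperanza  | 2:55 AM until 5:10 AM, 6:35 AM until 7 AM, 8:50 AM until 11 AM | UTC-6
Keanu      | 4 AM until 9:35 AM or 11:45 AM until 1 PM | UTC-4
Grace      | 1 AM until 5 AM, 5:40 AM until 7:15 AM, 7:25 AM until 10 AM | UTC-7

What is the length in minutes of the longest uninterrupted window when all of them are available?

Quinn in UTC: 09:30-12:00, 16:35-17:00 (add 6h to convert from UTC-6).
Idris in UTC: 08:30-12:35, 13:20-13:45, 14:30-17:00 (add 7h to convert from UTC-7).
Rosa in UTC: 09:40-11:30, 12:50-14:15, 16:35-17:00 (add 8h to convert from UTC-8).
Esperanza in UTC: 08:55-11:10, 12:35-13:00, 14:50-17:00 (add 6h to convert from UTC-6).
Keanu in UTC: 08:00-13:35, 15:45-17:00 (add 4h to convert from UTC-4).
Grace in UTC: 08:00-12:00, 12:40-14:15, 14:25-17:00 (add 7h to convert from UTC-7).
Quinn ∩ Idris: 09:30-12:00, 16:35-17:00.
Quinn ∩ Idris ∩ Rosa: 09:40-11:30, 16:35-17:00.
Quinn ∩ Idris ∩ Rosa ∩ Esperanza: 09:40-11:10, 16:35-17:00.
Quinn ∩ Idris ∩ Rosa ∩ Esperanza ∩ Keanu: 09:40-11:10, 16:35-17:00.
Quinn ∩ Idris ∩ Rosa ∩ Esperanza ∩ Keanu ∩ Grace: 09:40-11:10, 16:35-17:00.
The longest is 09:40-11:10 at 90 minutes.

90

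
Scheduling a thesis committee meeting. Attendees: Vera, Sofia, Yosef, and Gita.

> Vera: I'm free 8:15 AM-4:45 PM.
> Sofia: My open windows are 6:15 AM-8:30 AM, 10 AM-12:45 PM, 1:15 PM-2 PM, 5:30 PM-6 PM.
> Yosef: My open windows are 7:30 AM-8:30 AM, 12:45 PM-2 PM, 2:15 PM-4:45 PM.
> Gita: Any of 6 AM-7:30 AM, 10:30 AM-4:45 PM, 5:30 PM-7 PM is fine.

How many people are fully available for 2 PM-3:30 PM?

2

Vera and Gita can make the full 14:00-15:30 slot — that's 2.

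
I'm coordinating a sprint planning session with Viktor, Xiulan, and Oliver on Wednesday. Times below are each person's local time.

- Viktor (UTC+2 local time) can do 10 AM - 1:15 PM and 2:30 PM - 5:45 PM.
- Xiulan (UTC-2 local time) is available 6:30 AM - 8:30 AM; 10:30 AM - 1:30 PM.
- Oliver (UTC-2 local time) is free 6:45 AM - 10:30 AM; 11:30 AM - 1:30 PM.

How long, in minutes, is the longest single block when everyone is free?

120

Viktor in UTC: 08:00-11:15, 12:30-15:45 (subtract 2h to convert from UTC+2).
Xiulan in UTC: 08:30-10:30, 12:30-15:30 (add 2h to convert from UTC-2).
Oliver in UTC: 08:45-12:30, 13:30-15:30 (add 2h to convert from UTC-2).
Viktor ∩ Xiulan: 08:30-10:30, 12:30-15:30.
Viktor ∩ Xiulan ∩ Oliver: 08:45-10:30, 13:30-15:30.
The longest is 13:30-15:30 at 120 minutes.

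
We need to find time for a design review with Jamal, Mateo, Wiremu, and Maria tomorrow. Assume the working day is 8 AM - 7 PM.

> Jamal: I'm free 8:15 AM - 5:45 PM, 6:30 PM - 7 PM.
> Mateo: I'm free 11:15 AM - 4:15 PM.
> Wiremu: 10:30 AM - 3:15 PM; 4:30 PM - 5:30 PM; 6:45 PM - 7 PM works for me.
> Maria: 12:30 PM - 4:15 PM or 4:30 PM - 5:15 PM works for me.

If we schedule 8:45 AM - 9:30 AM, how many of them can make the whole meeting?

Jamal can make the full 08:45-09:30 slot — that's 1.

1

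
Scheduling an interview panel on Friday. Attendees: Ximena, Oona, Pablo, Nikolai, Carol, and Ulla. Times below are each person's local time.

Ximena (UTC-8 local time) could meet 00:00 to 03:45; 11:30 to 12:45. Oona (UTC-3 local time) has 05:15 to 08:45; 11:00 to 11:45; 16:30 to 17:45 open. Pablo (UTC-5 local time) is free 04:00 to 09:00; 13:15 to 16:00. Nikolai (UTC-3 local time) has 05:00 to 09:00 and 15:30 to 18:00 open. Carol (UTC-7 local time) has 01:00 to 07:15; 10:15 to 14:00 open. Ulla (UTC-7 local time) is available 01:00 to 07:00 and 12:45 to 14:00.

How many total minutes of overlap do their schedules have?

Ximena in UTC: 08:00-11:45, 19:30-20:45 (add 8h to convert from UTC-8).
Oona in UTC: 08:15-11:45, 14:00-14:45, 19:30-20:45 (add 3h to convert from UTC-3).
Pablo in UTC: 09:00-14:00, 18:15-21:00 (add 5h to convert from UTC-5).
Nikolai in UTC: 08:00-12:00, 18:30-21:00 (add 3h to convert from UTC-3).
Carol in UTC: 08:00-14:15, 17:15-21:00 (add 7h to convert from UTC-7).
Ulla in UTC: 08:00-14:00, 19:45-21:00 (add 7h to convert from UTC-7).
Ximena ∩ Oona: 08:15-11:45, 19:30-20:45.
Ximena ∩ Oona ∩ Pablo: 09:00-11:45, 19:30-20:45.
Ximena ∩ Oona ∩ Pablo ∩ Nikolai: 09:00-11:45, 19:30-20:45.
Ximena ∩ Oona ∩ Pablo ∩ Nikolai ∩ Carol: 09:00-11:45, 19:30-20:45.
Ximena ∩ Oona ∩ Pablo ∩ Nikolai ∩ Carol ∩ Ulla: 09:00-11:45, 19:45-20:45.
Summing the common windows: 165 + 60 = 225 minutes.

225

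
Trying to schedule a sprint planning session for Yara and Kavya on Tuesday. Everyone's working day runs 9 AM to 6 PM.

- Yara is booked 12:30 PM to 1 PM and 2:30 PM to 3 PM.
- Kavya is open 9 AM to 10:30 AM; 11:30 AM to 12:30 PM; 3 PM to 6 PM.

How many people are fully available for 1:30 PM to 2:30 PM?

Yara free: 09:00-12:30, 13:00-14:30, 15:00-18:00 (invert busy blocks within the working day).
Kavya free: 09:00-10:30, 11:30-12:30, 15:00-18:00.
Yara can make the full 13:30-14:30 slot — that's 1.

1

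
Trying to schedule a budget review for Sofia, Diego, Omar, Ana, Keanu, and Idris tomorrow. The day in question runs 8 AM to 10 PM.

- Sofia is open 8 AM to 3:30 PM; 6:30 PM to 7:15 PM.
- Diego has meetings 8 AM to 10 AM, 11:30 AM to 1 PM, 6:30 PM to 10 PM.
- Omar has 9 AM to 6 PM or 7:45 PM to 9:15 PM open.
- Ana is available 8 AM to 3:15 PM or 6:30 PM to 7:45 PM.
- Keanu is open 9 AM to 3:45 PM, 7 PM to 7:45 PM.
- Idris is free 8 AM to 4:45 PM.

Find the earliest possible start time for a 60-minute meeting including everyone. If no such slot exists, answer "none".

10:00

Sofia free: 08:00-15:30, 18:30-19:15.
Diego free: 10:00-11:30, 13:00-18:30 (invert busy blocks within the working day).
Omar free: 09:00-18:00, 19:45-21:15.
Ana free: 08:00-15:15, 18:30-19:45.
Keanu free: 09:00-15:45, 19:00-19:45.
Idris free: 08:00-16:45.
Sofia ∩ Diego: 10:00-11:30, 13:00-15:30.
Sofia ∩ Diego ∩ Omar: 10:00-11:30, 13:00-15:30.
Sofia ∩ Diego ∩ Omar ∩ Ana: 10:00-11:30, 13:00-15:15.
Sofia ∩ Diego ∩ Omar ∩ Ana ∩ Keanu: 10:00-11:30, 13:00-15:15.
Sofia ∩ Diego ∩ Omar ∩ Ana ∩ Keanu ∩ Idris: 10:00-11:30, 13:00-15:15.
So the common availability across everyone is 10:00-11:30, 13:00-15:15.
The first common window of at least 60 minutes is 10:00-11:30, so the earliest start is 10:00.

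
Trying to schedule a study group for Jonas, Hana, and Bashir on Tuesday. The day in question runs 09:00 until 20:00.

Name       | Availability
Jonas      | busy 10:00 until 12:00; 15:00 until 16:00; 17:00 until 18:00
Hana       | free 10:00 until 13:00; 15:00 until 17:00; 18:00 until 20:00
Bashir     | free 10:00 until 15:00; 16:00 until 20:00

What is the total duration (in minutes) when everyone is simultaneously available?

240

Jonas free: 09:00-10:00, 12:00-15:00, 16:00-17:00, 18:00-20:00 (invert busy blocks within the working day).
Hana free: 10:00-13:00, 15:00-17:00, 18:00-20:00.
Bashir free: 10:00-15:00, 16:00-20:00.
Jonas ∩ Hana: 12:00-13:00, 16:00-17:00, 18:00-20:00.
Jonas ∩ Hana ∩ Bashir: 12:00-13:00, 16:00-17:00, 18:00-20:00.
Summing the common windows: 60 + 60 + 120 = 240 minutes.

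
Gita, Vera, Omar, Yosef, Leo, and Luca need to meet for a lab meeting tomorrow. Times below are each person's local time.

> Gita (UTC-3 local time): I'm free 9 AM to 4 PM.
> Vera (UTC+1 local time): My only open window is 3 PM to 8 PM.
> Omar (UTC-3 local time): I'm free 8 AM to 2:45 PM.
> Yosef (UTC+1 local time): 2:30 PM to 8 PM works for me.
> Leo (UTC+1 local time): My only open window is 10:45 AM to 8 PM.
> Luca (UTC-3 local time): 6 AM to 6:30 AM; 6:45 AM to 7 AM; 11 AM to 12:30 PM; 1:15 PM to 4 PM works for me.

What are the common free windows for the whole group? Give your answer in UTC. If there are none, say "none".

14:00-15:30, 16:15-17:45

Gita in UTC: 12:00-19:00 (add 3h to convert from UTC-3).
Vera in UTC: 14:00-19:00 (subtract 1h to convert from UTC+1).
Omar in UTC: 11:00-17:45 (add 3h to convert from UTC-3).
Yosef in UTC: 13:30-19:00 (subtract 1h to convert from UTC+1).
Leo in UTC: 09:45-19:00 (subtract 1h to convert from UTC+1).
Luca in UTC: 09:00-09:30, 09:45-10:00, 14:00-15:30, 16:15-19:00 (add 3h to convert from UTC-3).
Gita ∩ Vera: 14:00-19:00.
Gita ∩ Vera ∩ Omar: 14:00-17:45.
Gita ∩ Vera ∩ Omar ∩ Yosef: 14:00-17:45.
Gita ∩ Vera ∩ Omar ∩ Yosef ∩ Leo: 14:00-17:45.
Gita ∩ Vera ∩ Omar ∩ Yosef ∩ Leo ∩ Luca: 14:00-15:30, 16:15-17:45.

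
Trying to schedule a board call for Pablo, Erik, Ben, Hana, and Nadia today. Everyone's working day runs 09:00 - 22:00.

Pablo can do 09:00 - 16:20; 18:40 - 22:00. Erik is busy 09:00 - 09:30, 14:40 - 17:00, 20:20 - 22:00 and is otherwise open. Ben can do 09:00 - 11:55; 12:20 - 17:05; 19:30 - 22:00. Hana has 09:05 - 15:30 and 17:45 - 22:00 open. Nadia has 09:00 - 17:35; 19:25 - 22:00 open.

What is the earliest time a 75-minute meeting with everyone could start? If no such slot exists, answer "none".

09:30

Pablo free: 09:00-16:20, 18:40-22:00.
Erik free: 09:30-14:40, 17:00-20:20 (invert busy blocks within the working day).
Ben free: 09:00-11:55, 12:20-17:05, 19:30-22:00.
Hana free: 09:05-15:30, 17:45-22:00.
Nadia free: 09:00-17:35, 19:25-22:00.
Pablo ∩ Erik: 09:30-14:40, 18:40-20:20.
Pablo ∩ Erik ∩ Ben: 09:30-11:55, 12:20-14:40, 19:30-20:20.
Pablo ∩ Erik ∩ Ben ∩ Hana: 09:30-11:55, 12:20-14:40, 19:30-20:20.
Pablo ∩ Erik ∩ Ben ∩ Hana ∩ Nadia: 09:30-11:55, 12:20-14:40, 19:30-20:20.
So the common availability across everyone is 09:30-11:55, 12:20-14:40, 19:30-20:20.
The first common window of at least 75 minutes is 09:30-11:55, so the earliest start is 09:30.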